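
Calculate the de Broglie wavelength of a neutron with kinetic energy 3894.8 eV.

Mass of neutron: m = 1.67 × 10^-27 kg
4.59 × 10^-13 m

Using λ = h/√(2mKE):

First convert KE to Joules: KE = 3894.8 eV = 6.240 × 10^-16 J

λ = h/√(2mKE)
λ = (6.626 × 10^-34 J·s) / √(2 × 1.67 × 10^-27 kg × 6.240 × 10^-16 J)
λ = 4.59 × 10^-13 m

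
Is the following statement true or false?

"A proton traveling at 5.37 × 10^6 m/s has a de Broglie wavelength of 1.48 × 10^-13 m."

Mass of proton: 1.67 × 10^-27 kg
False

The claim is incorrect.

Using λ = h/(mv):
λ = (6.626 × 10^-34 J·s) / (1.67 × 10^-27 kg × 5.37 × 10^6 m/s)
λ = 7.39 × 10^-14 m

The actual wavelength differs from the claimed 1.48 × 10^-13 m.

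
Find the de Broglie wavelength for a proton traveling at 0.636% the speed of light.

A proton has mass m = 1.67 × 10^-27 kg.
2.08 × 10^-13 m

Using the de Broglie relation λ = h/(mv):

v = 0.636% × c = 1.907 × 10^6 m/s

λ = h/(mv)
λ = (6.626 × 10^-34 J·s) / (1.67 × 10^-27 kg × 1.907 × 10^6 m/s)
λ = 2.08 × 10^-13 m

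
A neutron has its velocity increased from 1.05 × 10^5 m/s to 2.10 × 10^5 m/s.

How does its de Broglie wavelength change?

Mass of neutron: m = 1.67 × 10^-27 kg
The wavelength decreases by a factor of 2.

Using λ = h/(mv):

Initial wavelength: λ₁ = h/(mv₁) = 3.78 × 10^-12 m
Final wavelength: λ₂ = h/(mv₂) = 1.89 × 10^-12 m

Since λ ∝ 1/v, when velocity increases by a factor of 2, the wavelength decreases by a factor of 2.

λ₂/λ₁ = v₁/v₂ = 1/2

The wavelength decreases by a factor of 2.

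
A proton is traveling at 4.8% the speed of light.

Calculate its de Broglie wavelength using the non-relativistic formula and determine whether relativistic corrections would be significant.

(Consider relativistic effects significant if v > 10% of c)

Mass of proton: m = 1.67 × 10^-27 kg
No, relativistic corrections are not needed.

Using the non-relativistic de Broglie formula λ = h/(mv):

v = 4.8% × c = 1.439 × 10^7 m/s

λ = h/(mv)
λ = (6.626 × 10^-34 J·s) / (1.67 × 10^-27 kg × 1.439 × 10^7 m/s)
λ = 2.76 × 10^-14 m

Since v = 4.8% of c < 10% of c, relativistic corrections are NOT significant and this non-relativistic result is a good approximation.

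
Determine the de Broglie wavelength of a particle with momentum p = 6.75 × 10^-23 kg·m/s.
9.82 × 10^-12 m

Using the de Broglie relation λ = h/p:

λ = h/p
λ = (6.626 × 10^-34 J·s) / (6.75 × 10^-23 kg·m/s)
λ = 9.82 × 10^-12 m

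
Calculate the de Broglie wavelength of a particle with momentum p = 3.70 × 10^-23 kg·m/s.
1.79 × 10^-11 m

Using the de Broglie relation λ = h/p:

λ = h/p
λ = (6.626 × 10^-34 J·s) / (3.70 × 10^-23 kg·m/s)
λ = 1.79 × 10^-11 m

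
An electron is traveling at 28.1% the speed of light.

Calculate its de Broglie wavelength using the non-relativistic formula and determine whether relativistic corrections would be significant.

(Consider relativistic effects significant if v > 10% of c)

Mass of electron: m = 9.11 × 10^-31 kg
Yes, relativistic corrections are needed.

Using the non-relativistic de Broglie formula λ = h/(mv):

v = 28.1% × c = 8.424 × 10^7 m/s

λ = h/(mv)
λ = (6.626 × 10^-34 J·s) / (9.11 × 10^-31 kg × 8.424 × 10^7 m/s)
λ = 8.63 × 10^-12 m

Since v = 28.1% of c > 10% of c, relativistic corrections ARE significant and the actual wavelength would differ from this non-relativistic estimate.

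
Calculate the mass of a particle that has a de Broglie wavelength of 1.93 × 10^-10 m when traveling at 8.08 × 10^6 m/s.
4.25 × 10^-31 kg

From the de Broglie relation λ = h/(mv), we solve for m:

m = h/(λv)
m = (6.626 × 10^-34 J·s) / (1.93 × 10^-10 m × 8.08 × 10^6 m/s)
m = 4.25 × 10^-31 kg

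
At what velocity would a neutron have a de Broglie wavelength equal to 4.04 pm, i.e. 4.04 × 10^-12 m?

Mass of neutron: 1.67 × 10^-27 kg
9.82 × 10^4 m/s

From λ = h/(mv), solve for v:

v = h/(mλ)
v = (6.626 × 10^-34 J·s) / (1.67 × 10^-27 kg × 4.04 × 10^-12 m)
v = 9.82 × 10^4 m/s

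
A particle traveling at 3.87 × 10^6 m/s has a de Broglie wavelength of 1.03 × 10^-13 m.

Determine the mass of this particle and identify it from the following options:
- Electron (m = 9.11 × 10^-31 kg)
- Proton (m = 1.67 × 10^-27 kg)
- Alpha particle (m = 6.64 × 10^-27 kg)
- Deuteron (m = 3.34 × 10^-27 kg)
The particle is a proton.

From λ = h/(mv), solve for mass:

m = h/(λv)
m = (6.626 × 10^-34 J·s) / (1.03 × 10^-13 m × 3.87 × 10^6 m/s)
m = 1.66 × 10^-27 kg

Comparing with the listed masses, this is closest to a proton.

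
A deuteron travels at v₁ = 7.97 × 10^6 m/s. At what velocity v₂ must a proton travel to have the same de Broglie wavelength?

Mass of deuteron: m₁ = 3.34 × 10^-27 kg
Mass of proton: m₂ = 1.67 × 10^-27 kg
v₂ = 1.59 × 10^7 m/s

For equal de Broglie wavelengths: λ₁ = λ₂

h/(m₁v₁) = h/(m₂v₂)
m₁v₁ = m₂v₂
v₂ = v₁ · (m₁/m₂)

v₂ = 7.97 × 10^6 m/s × (3.34 × 10^-27 kg / 1.67 × 10^-27 kg)
v₂ = 1.59 × 10^7 m/s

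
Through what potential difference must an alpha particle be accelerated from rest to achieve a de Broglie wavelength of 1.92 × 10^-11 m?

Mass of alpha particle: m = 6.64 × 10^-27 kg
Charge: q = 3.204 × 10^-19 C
2.80 × 10^-1 V

From λ = h/√(2mqV), we solve for V:

λ² = h²/(2mqV)
V = h²/(2mqλ²)
V = (6.626 × 10^-34 J·s)² / (2 × 6.64 × 10^-27 kg × 3.204 × 10^-19 C × (1.92 × 10^-11 m)²)
V = 2.80 × 10^-1 V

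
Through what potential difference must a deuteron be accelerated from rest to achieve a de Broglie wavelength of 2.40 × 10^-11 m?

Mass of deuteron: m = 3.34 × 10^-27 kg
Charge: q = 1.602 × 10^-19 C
7.12 × 10^-1 V

From λ = h/√(2mqV), we solve for V:

λ² = h²/(2mqV)
V = h²/(2mqλ²)
V = (6.626 × 10^-34 J·s)² / (2 × 3.34 × 10^-27 kg × 1.602 × 10^-19 C × (2.40 × 10^-11 m)²)
V = 7.12 × 10^-1 V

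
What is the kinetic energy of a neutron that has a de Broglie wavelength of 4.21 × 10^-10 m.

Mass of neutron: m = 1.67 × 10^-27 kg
7.42 × 10^-22 J (or 4.63 × 10^-3 eV)

From λ = h/√(2mKE), we solve for KE:

λ² = h²/(2mKE)
KE = h²/(2mλ²)
KE = (6.626 × 10^-34 J·s)² / (2 × 1.67 × 10^-27 kg × (4.21 × 10^-10 m)²)
KE = 7.42 × 10^-22 J
KE = 4.63 × 10^-3 eV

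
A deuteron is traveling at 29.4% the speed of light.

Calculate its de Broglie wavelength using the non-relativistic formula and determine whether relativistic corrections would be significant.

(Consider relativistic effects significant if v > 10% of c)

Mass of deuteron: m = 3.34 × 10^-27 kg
Yes, relativistic corrections are needed.

Using the non-relativistic de Broglie formula λ = h/(mv):

v = 29.4% × c = 8.814 × 10^7 m/s

λ = h/(mv)
λ = (6.626 × 10^-34 J·s) / (3.34 × 10^-27 kg × 8.814 × 10^7 m/s)
λ = 2.25 × 10^-15 m

Since v = 29.4% of c > 10% of c, relativistic corrections ARE significant and the actual wavelength would differ from this non-relativistic estimate.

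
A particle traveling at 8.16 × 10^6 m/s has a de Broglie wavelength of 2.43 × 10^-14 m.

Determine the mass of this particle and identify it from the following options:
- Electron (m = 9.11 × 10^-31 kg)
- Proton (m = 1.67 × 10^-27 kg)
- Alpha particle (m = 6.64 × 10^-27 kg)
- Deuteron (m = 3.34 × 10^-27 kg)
The particle is a deuteron.

From λ = h/(mv), solve for mass:

m = h/(λv)
m = (6.626 × 10^-34 J·s) / (2.43 × 10^-14 m × 8.16 × 10^6 m/s)
m = 3.34 × 10^-27 kg

Comparing with the listed masses, this is closest to a deuteron.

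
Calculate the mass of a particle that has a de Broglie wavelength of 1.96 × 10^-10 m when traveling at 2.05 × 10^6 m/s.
1.65 × 10^-30 kg

From the de Broglie relation λ = h/(mv), we solve for m:

m = h/(λv)
m = (6.626 × 10^-34 J·s) / (1.96 × 10^-10 m × 2.05 × 10^6 m/s)
m = 1.65 × 10^-30 kg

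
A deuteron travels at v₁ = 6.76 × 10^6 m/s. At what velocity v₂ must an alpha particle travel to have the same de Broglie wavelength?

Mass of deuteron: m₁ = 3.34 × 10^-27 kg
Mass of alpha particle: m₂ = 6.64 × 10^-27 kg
v₂ = 3.40 × 10^6 m/s

For equal de Broglie wavelengths: λ₁ = λ₂

h/(m₁v₁) = h/(m₂v₂)
m₁v₁ = m₂v₂
v₂ = v₁ · (m₁/m₂)

v₂ = 6.76 × 10^6 m/s × (3.34 × 10^-27 kg / 6.64 × 10^-27 kg)
v₂ = 3.40 × 10^6 m/s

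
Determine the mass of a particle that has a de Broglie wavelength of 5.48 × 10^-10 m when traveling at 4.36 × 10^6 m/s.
2.77 × 10^-31 kg

From the de Broglie relation λ = h/(mv), we solve for m:

m = h/(λv)
m = (6.626 × 10^-34 J·s) / (5.48 × 10^-10 m × 4.36 × 10^6 m/s)
m = 2.77 × 10^-31 kg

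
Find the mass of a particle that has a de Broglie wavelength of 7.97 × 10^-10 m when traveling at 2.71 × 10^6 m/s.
3.07 × 10^-31 kg

From the de Broglie relation λ = h/(mv), we solve for m:

m = h/(λv)
m = (6.626 × 10^-34 J·s) / (7.97 × 10^-10 m × 2.71 × 10^6 m/s)
m = 3.07 × 10^-31 kg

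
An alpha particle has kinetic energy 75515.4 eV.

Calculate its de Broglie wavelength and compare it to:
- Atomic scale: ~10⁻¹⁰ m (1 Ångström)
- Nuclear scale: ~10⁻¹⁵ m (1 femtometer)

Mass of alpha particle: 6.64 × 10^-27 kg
λ = 5.23 × 10^-14 m, which is between nuclear and atomic scales.

Using λ = h/√(2mKE):

KE = 75515.4 eV = 1.210 × 10^-14 J

λ = h/√(2mKE)
λ = (6.626 × 10^-34 J·s) / √(2 × 6.64 × 10^-27 kg × 1.210 × 10^-14 J)
λ = 5.23 × 10^-14 m

Comparison:
- Atomic scale (10⁻¹⁰ m): λ is 0.00052× this size
- Nuclear scale (10⁻¹⁵ m): λ is 52× this size

The wavelength is between nuclear and atomic scales.

This wavelength is appropriate for probing atomic structure but too large for nuclear physics experiments.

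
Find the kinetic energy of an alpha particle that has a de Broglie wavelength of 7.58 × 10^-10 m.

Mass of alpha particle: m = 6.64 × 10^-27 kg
5.75 × 10^-23 J (or 3.59 × 10^-4 eV)

From λ = h/√(2mKE), we solve for KE:

λ² = h²/(2mKE)
KE = h²/(2mλ²)
KE = (6.626 × 10^-34 J·s)² / (2 × 6.64 × 10^-27 kg × (7.58 × 10^-10 m)²)
KE = 5.75 × 10^-23 J
KE = 3.59 × 10^-4 eV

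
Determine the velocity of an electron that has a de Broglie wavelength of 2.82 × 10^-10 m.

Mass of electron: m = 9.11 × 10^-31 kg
2.58 × 10^6 m/s

From the de Broglie relation λ = h/(mv), we solve for v:

v = h/(mλ)
v = (6.626 × 10^-34 J·s) / (9.11 × 10^-31 kg × 2.82 × 10^-10 m)
v = 2.58 × 10^6 m/s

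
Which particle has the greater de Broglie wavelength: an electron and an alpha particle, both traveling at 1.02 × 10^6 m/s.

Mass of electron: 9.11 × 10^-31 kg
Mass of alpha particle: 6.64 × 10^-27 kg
The electron has the longer wavelength.

Using λ = h/(mv), since both particles have the same velocity, the wavelength depends only on mass.

For electron: λ₁ = h/(m₁v) = 7.13 × 10^-10 m
For alpha particle: λ₂ = h/(m₂v) = 9.78 × 10^-14 m

Since λ ∝ 1/m at constant velocity, the lighter particle has the longer wavelength.

The electron has the longer de Broglie wavelength.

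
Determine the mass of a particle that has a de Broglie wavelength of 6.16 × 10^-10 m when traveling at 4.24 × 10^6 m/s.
2.54 × 10^-31 kg

From the de Broglie relation λ = h/(mv), we solve for m:

m = h/(λv)
m = (6.626 × 10^-34 J·s) / (6.16 × 10^-10 m × 4.24 × 10^6 m/s)
m = 2.54 × 10^-31 kg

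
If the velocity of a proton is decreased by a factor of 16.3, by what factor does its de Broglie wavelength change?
The wavelength increases by a factor of 16.3.

From λ = h/(mv), the wavelength is inversely proportional to velocity:

λ ∝ 1/v

If v → v/16.3, then λ → 16.3λ

When velocity is decreased by a factor of 16.3, the wavelength increases by a factor of 16.3.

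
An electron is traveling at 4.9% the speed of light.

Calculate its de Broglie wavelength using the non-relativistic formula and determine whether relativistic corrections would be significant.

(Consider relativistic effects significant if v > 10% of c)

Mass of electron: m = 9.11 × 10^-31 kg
No, relativistic corrections are not needed.

Using the non-relativistic de Broglie formula λ = h/(mv):

v = 4.9% × c = 1.469 × 10^7 m/s

λ = h/(mv)
λ = (6.626 × 10^-34 J·s) / (9.11 × 10^-31 kg × 1.469 × 10^7 m/s)
λ = 4.95 × 10^-11 m

Since v = 4.9% of c < 10% of c, relativistic corrections are NOT significant and this non-relativistic result is a good approximation.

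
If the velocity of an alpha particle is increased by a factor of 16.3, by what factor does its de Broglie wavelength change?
The wavelength decreases by a factor of 16.3.

From λ = h/(mv), the wavelength is inversely proportional to velocity:

λ ∝ 1/v

If v → 16.3v, then λ → λ/16.3

When velocity is increased by a factor of 16.3, the wavelength decreases by a factor of 16.3.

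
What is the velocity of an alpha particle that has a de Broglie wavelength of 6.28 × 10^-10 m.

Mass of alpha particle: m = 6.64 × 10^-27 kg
1.59 × 10^2 m/s

From the de Broglie relation λ = h/(mv), we solve for v:

v = h/(mλ)
v = (6.626 × 10^-34 J·s) / (6.64 × 10^-27 kg × 6.28 × 10^-10 m)
v = 1.59 × 10^2 m/s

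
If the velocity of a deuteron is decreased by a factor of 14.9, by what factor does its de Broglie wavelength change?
The wavelength increases by a factor of 14.9.

From λ = h/(mv), the wavelength is inversely proportional to velocity:

λ ∝ 1/v

If v → v/14.9, then λ → 14.9λ

When velocity is decreased by a factor of 14.9, the wavelength increases by a factor of 14.9.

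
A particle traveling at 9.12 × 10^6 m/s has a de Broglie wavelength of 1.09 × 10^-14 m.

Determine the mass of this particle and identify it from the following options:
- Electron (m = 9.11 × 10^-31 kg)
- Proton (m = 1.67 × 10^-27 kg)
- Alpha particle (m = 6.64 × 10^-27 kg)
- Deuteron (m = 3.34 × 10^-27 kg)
The particle is an alpha particle.

From λ = h/(mv), solve for mass:

m = h/(λv)
m = (6.626 × 10^-34 J·s) / (1.09 × 10^-14 m × 9.12 × 10^6 m/s)
m = 6.67 × 10^-27 kg

Comparing with the listed masses, this is closest to an alpha particle.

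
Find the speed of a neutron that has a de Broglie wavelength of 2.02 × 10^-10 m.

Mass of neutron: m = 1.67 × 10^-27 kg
1.96 × 10^3 m/s

From the de Broglie relation λ = h/(mv), we solve for v:

v = h/(mλ)
v = (6.626 × 10^-34 J·s) / (1.67 × 10^-27 kg × 2.02 × 10^-10 m)
v = 1.96 × 10^3 m/s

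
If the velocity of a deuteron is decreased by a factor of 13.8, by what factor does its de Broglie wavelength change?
The wavelength increases by a factor of 13.8.

From λ = h/(mv), the wavelength is inversely proportional to velocity:

λ ∝ 1/v

If v → v/13.8, then λ → 13.8λ

When velocity is decreased by a factor of 13.8, the wavelength increases by a factor of 13.8.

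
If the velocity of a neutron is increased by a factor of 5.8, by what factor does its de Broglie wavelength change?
The wavelength decreases by a factor of 5.8.

From λ = h/(mv), the wavelength is inversely proportional to velocity:

λ ∝ 1/v

If v → 5.8v, then λ → λ/5.8

When velocity is increased by a factor of 5.8, the wavelength decreases by a factor of 5.8.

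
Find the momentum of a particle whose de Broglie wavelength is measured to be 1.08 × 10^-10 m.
6.14 × 10^-24 kg·m/s

From the de Broglie relation λ = h/p, we solve for p:

p = h/λ
p = (6.626 × 10^-34 J·s) / (1.08 × 10^-10 m)
p = 6.14 × 10^-24 kg·m/s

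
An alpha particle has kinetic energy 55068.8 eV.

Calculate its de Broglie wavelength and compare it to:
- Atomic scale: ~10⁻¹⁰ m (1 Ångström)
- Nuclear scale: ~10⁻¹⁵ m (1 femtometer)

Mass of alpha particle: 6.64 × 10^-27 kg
λ = 6.12 × 10^-14 m, which is between nuclear and atomic scales.

Using λ = h/√(2mKE):

KE = 55068.8 eV = 8.823 × 10^-15 J

λ = h/√(2mKE)
λ = (6.626 × 10^-34 J·s) / √(2 × 6.64 × 10^-27 kg × 8.823 × 10^-15 J)
λ = 6.12 × 10^-14 m

Comparison:
- Atomic scale (10⁻¹⁰ m): λ is 0.00061× this size
- Nuclear scale (10⁻¹⁵ m): λ is 61× this size

The wavelength is between nuclear and atomic scales.

This wavelength is appropriate for probing atomic structure but too large for nuclear physics experiments.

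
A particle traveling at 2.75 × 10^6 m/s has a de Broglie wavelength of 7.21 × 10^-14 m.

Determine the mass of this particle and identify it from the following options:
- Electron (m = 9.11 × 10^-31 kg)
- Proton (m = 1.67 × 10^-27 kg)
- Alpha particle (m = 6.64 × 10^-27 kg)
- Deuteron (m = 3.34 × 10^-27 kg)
The particle is a deuteron.

From λ = h/(mv), solve for mass:

m = h/(λv)
m = (6.626 × 10^-34 J·s) / (7.21 × 10^-14 m × 2.75 × 10^6 m/s)
m = 3.34 × 10^-27 kg

Comparing with the listed masses, this is closest to a deuteron.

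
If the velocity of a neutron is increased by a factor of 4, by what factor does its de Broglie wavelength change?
The wavelength decreases by a factor of 4.

From λ = h/(mv), the wavelength is inversely proportional to velocity:

λ ∝ 1/v

If v → 4v, then λ → λ/4

When velocity is increased by a factor of 4, the wavelength decreases by a factor of 4.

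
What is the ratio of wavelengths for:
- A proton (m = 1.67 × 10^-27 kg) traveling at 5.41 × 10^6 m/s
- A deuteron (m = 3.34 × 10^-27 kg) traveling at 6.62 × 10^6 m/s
λ₁/λ₂ = 2.45

Using λ = h/(mv):

λ₁ = h/(m₁v₁) = 7.33 × 10^-14 m
λ₂ = h/(m₂v₂) = 3.00 × 10^-14 m

Ratio λ₁/λ₂ = (m₂v₂)/(m₁v₁)
         = (3.34 × 10^-27 kg × 6.62 × 10^6 m/s) / (1.67 × 10^-27 kg × 5.41 × 10^6 m/s)
         = 2.45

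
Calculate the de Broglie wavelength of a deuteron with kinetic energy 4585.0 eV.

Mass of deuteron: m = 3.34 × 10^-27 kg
2.99 × 10^-13 m

Using λ = h/√(2mKE):

First convert KE to Joules: KE = 4585.0 eV = 7.346 × 10^-16 J

λ = h/√(2mKE)
λ = (6.626 × 10^-34 J·s) / √(2 × 3.34 × 10^-27 kg × 7.346 × 10^-16 J)
λ = 2.99 × 10^-13 m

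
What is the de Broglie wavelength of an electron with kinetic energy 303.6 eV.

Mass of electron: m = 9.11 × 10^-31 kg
7.04 × 10^-11 m

Using λ = h/√(2mKE):

First convert KE to Joules: KE = 303.6 eV = 4.864 × 10^-17 J

λ = h/√(2mKE)
λ = (6.626 × 10^-34 J·s) / √(2 × 9.11 × 10^-31 kg × 4.864 × 10^-17 J)
λ = 7.04 × 10^-11 m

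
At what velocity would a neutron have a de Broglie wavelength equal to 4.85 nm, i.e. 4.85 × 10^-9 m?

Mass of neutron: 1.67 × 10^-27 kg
8.18 × 10^1 m/s

From λ = h/(mv), solve for v:

v = h/(mλ)
v = (6.626 × 10^-34 J·s) / (1.67 × 10^-27 kg × 4.85 × 10^-9 m)
v = 8.18 × 10^1 m/s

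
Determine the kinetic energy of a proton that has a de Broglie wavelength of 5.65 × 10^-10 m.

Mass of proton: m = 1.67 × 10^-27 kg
4.12 × 10^-22 J (or 2.57 × 10^-3 eV)

From λ = h/√(2mKE), we solve for KE:

λ² = h²/(2mKE)
KE = h²/(2mλ²)
KE = (6.626 × 10^-34 J·s)² / (2 × 1.67 × 10^-27 kg × (5.65 × 10^-10 m)²)
KE = 4.12 × 10^-22 J
KE = 2.57 × 10^-3 eV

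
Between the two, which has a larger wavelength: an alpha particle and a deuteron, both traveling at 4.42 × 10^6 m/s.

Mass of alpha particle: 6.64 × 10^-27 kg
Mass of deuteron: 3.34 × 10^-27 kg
The deuteron has the longer wavelength.

Using λ = h/(mv), since both particles have the same velocity, the wavelength depends only on mass.

For alpha particle: λ₁ = h/(m₁v) = 2.26 × 10^-14 m
For deuteron: λ₂ = h/(m₂v) = 4.49 × 10^-14 m

Since λ ∝ 1/m at constant velocity, the lighter particle has the longer wavelength.

The deuteron has the longer de Broglie wavelength.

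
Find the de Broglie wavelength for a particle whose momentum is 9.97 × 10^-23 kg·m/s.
6.65 × 10^-12 m

Using the de Broglie relation λ = h/p:

λ = h/p
λ = (6.626 × 10^-34 J·s) / (9.97 × 10^-23 kg·m/s)
λ = 6.65 × 10^-12 m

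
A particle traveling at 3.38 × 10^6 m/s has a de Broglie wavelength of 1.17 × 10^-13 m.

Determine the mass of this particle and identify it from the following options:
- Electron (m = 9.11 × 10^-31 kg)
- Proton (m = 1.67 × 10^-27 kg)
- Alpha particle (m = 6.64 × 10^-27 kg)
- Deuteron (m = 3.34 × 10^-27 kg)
The particle is a proton.

From λ = h/(mv), solve for mass:

m = h/(λv)
m = (6.626 × 10^-34 J·s) / (1.17 × 10^-13 m × 3.38 × 10^6 m/s)
m = 1.68 × 10^-27 kg

Comparing with the listed masses, this is closest to a proton.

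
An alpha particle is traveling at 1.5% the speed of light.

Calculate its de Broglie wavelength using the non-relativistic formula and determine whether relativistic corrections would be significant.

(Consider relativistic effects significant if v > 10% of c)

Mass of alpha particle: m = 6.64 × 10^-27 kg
No, relativistic corrections are not needed.

Using the non-relativistic de Broglie formula λ = h/(mv):

v = 1.5% × c = 4.497 × 10^6 m/s

λ = h/(mv)
λ = (6.626 × 10^-34 J·s) / (6.64 × 10^-27 kg × 4.497 × 10^6 m/s)
λ = 2.22 × 10^-14 m

Since v = 1.5% of c < 10% of c, relativistic corrections are NOT significant and this non-relativistic result is a good approximation.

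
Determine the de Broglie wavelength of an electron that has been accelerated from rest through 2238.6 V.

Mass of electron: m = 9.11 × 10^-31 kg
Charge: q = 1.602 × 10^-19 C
2.59 × 10^-11 m

When a particle is accelerated through voltage V, it gains kinetic energy KE = qV.

The de Broglie wavelength is then λ = h/√(2mqV):

λ = h/√(2mqV)
λ = (6.626 × 10^-34 J·s) / √(2 × 9.11 × 10^-31 kg × 1.602 × 10^-19 C × 2238.6 V)
λ = 2.59 × 10^-11 m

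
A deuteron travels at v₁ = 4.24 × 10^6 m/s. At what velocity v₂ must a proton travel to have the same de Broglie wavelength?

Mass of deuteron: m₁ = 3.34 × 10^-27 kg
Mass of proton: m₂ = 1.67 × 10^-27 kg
v₂ = 8.48 × 10^6 m/s

For equal de Broglie wavelengths: λ₁ = λ₂

h/(m₁v₁) = h/(m₂v₂)
m₁v₁ = m₂v₂
v₂ = v₁ · (m₁/m₂)

v₂ = 4.24 × 10^6 m/s × (3.34 × 10^-27 kg / 1.67 × 10^-27 kg)
v₂ = 8.48 × 10^6 m/s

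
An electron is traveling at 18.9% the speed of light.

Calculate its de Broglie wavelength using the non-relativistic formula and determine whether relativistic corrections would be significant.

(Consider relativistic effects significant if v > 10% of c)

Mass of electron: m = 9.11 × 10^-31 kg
Yes, relativistic corrections are needed.

Using the non-relativistic de Broglie formula λ = h/(mv):

v = 18.9% × c = 5.666 × 10^7 m/s

λ = h/(mv)
λ = (6.626 × 10^-34 J·s) / (9.11 × 10^-31 kg × 5.666 × 10^7 m/s)
λ = 1.28 × 10^-11 m

Since v = 18.9% of c > 10% of c, relativistic corrections ARE significant and the actual wavelength would differ from this non-relativistic estimate.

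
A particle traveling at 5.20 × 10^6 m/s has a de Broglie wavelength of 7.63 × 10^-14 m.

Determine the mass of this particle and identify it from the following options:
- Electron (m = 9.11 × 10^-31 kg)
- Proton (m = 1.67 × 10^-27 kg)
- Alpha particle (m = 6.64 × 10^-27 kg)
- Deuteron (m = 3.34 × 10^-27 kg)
The particle is a proton.

From λ = h/(mv), solve for mass:

m = h/(λv)
m = (6.626 × 10^-34 J·s) / (7.63 × 10^-14 m × 5.20 × 10^6 m/s)
m = 1.67 × 10^-27 kg

Comparing with the listed masses, this is closest to a proton.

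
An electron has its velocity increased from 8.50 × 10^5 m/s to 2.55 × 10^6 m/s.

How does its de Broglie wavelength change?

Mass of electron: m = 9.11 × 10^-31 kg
The wavelength decreases by a factor of 3.

Using λ = h/(mv):

Initial wavelength: λ₁ = h/(mv₁) = 8.56 × 10^-10 m
Final wavelength: λ₂ = h/(mv₂) = 2.85 × 10^-10 m

Since λ ∝ 1/v, when velocity increases by a factor of 3, the wavelength decreases by a factor of 3.

λ₂/λ₁ = v₁/v₂ = 1/3

The wavelength decreases by a factor of 3.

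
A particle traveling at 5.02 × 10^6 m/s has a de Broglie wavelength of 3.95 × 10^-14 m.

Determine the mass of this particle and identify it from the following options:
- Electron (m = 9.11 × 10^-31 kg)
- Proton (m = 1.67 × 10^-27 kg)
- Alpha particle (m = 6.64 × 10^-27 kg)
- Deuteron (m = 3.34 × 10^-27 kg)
The particle is a deuteron.

From λ = h/(mv), solve for mass:

m = h/(λv)
m = (6.626 × 10^-34 J·s) / (3.95 × 10^-14 m × 5.02 × 10^6 m/s)
m = 3.34 × 10^-27 kg

Comparing with the listed masses, this is closest to a deuteron.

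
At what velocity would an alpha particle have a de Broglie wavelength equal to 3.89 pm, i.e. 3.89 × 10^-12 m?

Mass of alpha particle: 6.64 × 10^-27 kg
2.57 × 10^4 m/s

From λ = h/(mv), solve for v:

v = h/(mλ)
v = (6.626 × 10^-34 J·s) / (6.64 × 10^-27 kg × 3.89 × 10^-12 m)
v = 2.57 × 10^4 m/s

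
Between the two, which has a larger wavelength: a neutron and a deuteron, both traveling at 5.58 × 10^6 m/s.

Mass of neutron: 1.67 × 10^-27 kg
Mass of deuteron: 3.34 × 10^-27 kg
The neutron has the longer wavelength.

Using λ = h/(mv), since both particles have the same velocity, the wavelength depends only on mass.

For neutron: λ₁ = h/(m₁v) = 7.11 × 10^-14 m
For deuteron: λ₂ = h/(m₂v) = 3.56 × 10^-14 m

Since λ ∝ 1/m at constant velocity, the lighter particle has the longer wavelength.

The neutron has the longer de Broglie wavelength.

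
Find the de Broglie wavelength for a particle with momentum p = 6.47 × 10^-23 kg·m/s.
1.02 × 10^-11 m

Using the de Broglie relation λ = h/p:

λ = h/p
λ = (6.626 × 10^-34 J·s) / (6.47 × 10^-23 kg·m/s)
λ = 1.02 × 10^-11 m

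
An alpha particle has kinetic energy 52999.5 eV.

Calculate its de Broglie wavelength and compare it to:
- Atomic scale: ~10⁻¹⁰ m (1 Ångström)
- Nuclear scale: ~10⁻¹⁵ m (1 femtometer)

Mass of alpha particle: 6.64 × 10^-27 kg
λ = 6.24 × 10^-14 m, which is between nuclear and atomic scales.

Using λ = h/√(2mKE):

KE = 52999.5 eV = 8.491 × 10^-15 J

λ = h/√(2mKE)
λ = (6.626 × 10^-34 J·s) / √(2 × 6.64 × 10^-27 kg × 8.491 × 10^-15 J)
λ = 6.24 × 10^-14 m

Comparison:
- Atomic scale (10⁻¹⁰ m): λ is 0.00062× this size
- Nuclear scale (10⁻¹⁵ m): λ is 62× this size

The wavelength is between nuclear and atomic scales.

This wavelength is appropriate for probing atomic structure but too large for nuclear physics experiments.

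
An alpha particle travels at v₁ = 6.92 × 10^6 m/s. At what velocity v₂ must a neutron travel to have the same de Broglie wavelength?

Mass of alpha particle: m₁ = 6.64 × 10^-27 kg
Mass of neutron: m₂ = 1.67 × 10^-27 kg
v₂ = 2.75 × 10^7 m/s

For equal de Broglie wavelengths: λ₁ = λ₂

h/(m₁v₁) = h/(m₂v₂)
m₁v₁ = m₂v₂
v₂ = v₁ · (m₁/m₂)

v₂ = 6.92 × 10^6 m/s × (6.64 × 10^-27 kg / 1.67 × 10^-27 kg)
v₂ = 2.75 × 10^7 m/s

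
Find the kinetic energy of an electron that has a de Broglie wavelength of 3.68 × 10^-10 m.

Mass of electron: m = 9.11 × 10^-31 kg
1.78 × 10^-18 J (or 11.1 eV)

From λ = h/√(2mKE), we solve for KE:

λ² = h²/(2mKE)
KE = h²/(2mλ²)
KE = (6.626 × 10^-34 J·s)² / (2 × 9.11 × 10^-31 kg × (3.68 × 10^-10 m)²)
KE = 1.78 × 10^-18 J
KE = 11.1 eV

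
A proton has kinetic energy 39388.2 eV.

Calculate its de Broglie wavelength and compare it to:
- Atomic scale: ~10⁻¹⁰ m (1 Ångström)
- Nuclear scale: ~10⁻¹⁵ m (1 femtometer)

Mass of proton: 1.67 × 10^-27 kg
λ = 1.44 × 10^-13 m, which is between nuclear and atomic scales.

Using λ = h/√(2mKE):

KE = 39388.2 eV = 6.311 × 10^-15 J

λ = h/√(2mKE)
λ = (6.626 × 10^-34 J·s) / √(2 × 1.67 × 10^-27 kg × 6.311 × 10^-15 J)
λ = 1.44 × 10^-13 m

Comparison:
- Atomic scale (10⁻¹⁰ m): λ is 0.0014× this size
- Nuclear scale (10⁻¹⁵ m): λ is 1.4e+02× this size

The wavelength is between nuclear and atomic scales.

This wavelength is appropriate for probing atomic structure but too large for nuclear physics experiments.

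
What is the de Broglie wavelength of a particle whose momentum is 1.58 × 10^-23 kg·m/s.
4.19 × 10^-11 m

Using the de Broglie relation λ = h/p:

λ = h/p
λ = (6.626 × 10^-34 J·s) / (1.58 × 10^-23 kg·m/s)
λ = 4.19 × 10^-11 m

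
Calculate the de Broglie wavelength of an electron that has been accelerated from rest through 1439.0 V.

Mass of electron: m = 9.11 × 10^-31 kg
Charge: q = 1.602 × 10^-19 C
3.23 × 10^-11 m

When a particle is accelerated through voltage V, it gains kinetic energy KE = qV.

The de Broglie wavelength is then λ = h/√(2mqV):

λ = h/√(2mqV)
λ = (6.626 × 10^-34 J·s) / √(2 × 9.11 × 10^-31 kg × 1.602 × 10^-19 C × 1439.0 V)
λ = 3.23 × 10^-11 m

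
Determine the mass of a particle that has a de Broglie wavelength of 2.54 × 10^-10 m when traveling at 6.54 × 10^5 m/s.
3.99 × 10^-30 kg

From the de Broglie relation λ = h/(mv), we solve for m:

m = h/(λv)
m = (6.626 × 10^-34 J·s) / (2.54 × 10^-10 m × 6.54 × 10^5 m/s)
m = 3.99 × 10^-30 kg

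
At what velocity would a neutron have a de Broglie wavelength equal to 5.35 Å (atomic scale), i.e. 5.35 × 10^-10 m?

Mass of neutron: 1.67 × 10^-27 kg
7.42 × 10^2 m/s

From λ = h/(mv), solve for v:

v = h/(mλ)
v = (6.626 × 10^-34 J·s) / (1.67 × 10^-27 kg × 5.35 × 10^-10 m)
v = 7.42 × 10^2 m/s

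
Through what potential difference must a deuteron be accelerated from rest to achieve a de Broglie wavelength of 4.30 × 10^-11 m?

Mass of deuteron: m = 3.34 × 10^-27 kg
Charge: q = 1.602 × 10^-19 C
2.22 × 10^-1 V

From λ = h/√(2mqV), we solve for V:

λ² = h²/(2mqV)
V = h²/(2mqλ²)
V = (6.626 × 10^-34 J·s)² / (2 × 3.34 × 10^-27 kg × 1.602 × 10^-19 C × (4.30 × 10^-11 m)²)
V = 2.22 × 10^-1 V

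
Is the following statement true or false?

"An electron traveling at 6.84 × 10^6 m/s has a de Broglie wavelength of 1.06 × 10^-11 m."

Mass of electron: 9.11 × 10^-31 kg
False

The claim is incorrect.

Using λ = h/(mv):
λ = (6.626 × 10^-34 J·s) / (9.11 × 10^-31 kg × 6.84 × 10^6 m/s)
λ = 1.06 × 10^-10 m

The actual wavelength differs from the claimed 1.06 × 10^-11 m.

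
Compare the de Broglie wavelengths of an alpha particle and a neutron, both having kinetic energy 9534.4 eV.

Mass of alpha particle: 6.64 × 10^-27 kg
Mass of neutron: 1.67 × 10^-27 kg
The neutron has the longer wavelength.

Using λ = h/√(2mKE):

For alpha particle: λ₁ = h/√(2m₁KE) = 1.47 × 10^-13 m
For neutron: λ₂ = h/√(2m₂KE) = 2.93 × 10^-13 m

Since λ ∝ 1/√m at constant kinetic energy, the lighter particle has the longer wavelength.

The neutron has the longer de Broglie wavelength.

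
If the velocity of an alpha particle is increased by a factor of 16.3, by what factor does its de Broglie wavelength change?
The wavelength decreases by a factor of 16.3.

From λ = h/(mv), the wavelength is inversely proportional to velocity:

λ ∝ 1/v

If v → 16.3v, then λ → λ/16.3

When velocity is increased by a factor of 16.3, the wavelength decreases by a factor of 16.3.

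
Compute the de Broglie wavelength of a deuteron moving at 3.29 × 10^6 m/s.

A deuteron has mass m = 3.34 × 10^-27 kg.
6.03 × 10^-14 m

Using the de Broglie relation λ = h/(mv):

λ = h/(mv)
λ = (6.626 × 10^-34 J·s) / (3.34 × 10^-27 kg × 3.29 × 10^6 m/s)
λ = 6.03 × 10^-14 m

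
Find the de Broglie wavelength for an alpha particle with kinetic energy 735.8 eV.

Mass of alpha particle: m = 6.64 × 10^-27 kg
5.30 × 10^-13 m

Using λ = h/√(2mKE):

First convert KE to Joules: KE = 735.8 eV = 1.179 × 10^-16 J

λ = h/√(2mKE)
λ = (6.626 × 10^-34 J·s) / √(2 × 6.64 × 10^-27 kg × 1.179 × 10^-16 J)
λ = 5.30 × 10^-13 m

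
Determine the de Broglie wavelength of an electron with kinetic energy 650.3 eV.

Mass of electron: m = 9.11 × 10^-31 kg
4.81 × 10^-11 m

Using λ = h/√(2mKE):

First convert KE to Joules: KE = 650.3 eV = 1.042 × 10^-16 J

λ = h/√(2mKE)
λ = (6.626 × 10^-34 J·s) / √(2 × 9.11 × 10^-31 kg × 1.042 × 10^-16 J)
λ = 4.81 × 10^-11 m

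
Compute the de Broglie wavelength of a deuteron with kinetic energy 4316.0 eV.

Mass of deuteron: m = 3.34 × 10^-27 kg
3.08 × 10^-13 m

Using λ = h/√(2mKE):

First convert KE to Joules: KE = 4316.0 eV = 6.915 × 10^-16 J

λ = h/√(2mKE)
λ = (6.626 × 10^-34 J·s) / √(2 × 3.34 × 10^-27 kg × 6.915 × 10^-16 J)
λ = 3.08 × 10^-13 m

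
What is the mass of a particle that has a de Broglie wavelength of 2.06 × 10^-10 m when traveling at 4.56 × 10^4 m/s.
7.05 × 10^-29 kg

From the de Broglie relation λ = h/(mv), we solve for m:

m = h/(λv)
m = (6.626 × 10^-34 J·s) / (2.06 × 10^-10 m × 4.56 × 10^4 m/s)
m = 7.05 × 10^-29 kg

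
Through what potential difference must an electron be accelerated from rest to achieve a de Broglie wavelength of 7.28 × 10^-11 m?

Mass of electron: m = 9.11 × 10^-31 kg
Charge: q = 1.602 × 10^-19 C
284 V

From λ = h/√(2mqV), we solve for V:

λ² = h²/(2mqV)
V = h²/(2mqλ²)
V = (6.626 × 10^-34 J·s)² / (2 × 9.11 × 10^-31 kg × 1.602 × 10^-19 C × (7.28 × 10^-11 m)²)
V = 284 V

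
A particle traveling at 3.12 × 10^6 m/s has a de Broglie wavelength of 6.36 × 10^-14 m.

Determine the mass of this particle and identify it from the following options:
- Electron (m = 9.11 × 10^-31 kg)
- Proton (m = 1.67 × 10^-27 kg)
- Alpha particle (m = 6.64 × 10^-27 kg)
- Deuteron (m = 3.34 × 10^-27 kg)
The particle is a deuteron.

From λ = h/(mv), solve for mass:

m = h/(λv)
m = (6.626 × 10^-34 J·s) / (6.36 × 10^-14 m × 3.12 × 10^6 m/s)
m = 3.34 × 10^-27 kg

Comparing with the listed masses, this is closest to a deuteron.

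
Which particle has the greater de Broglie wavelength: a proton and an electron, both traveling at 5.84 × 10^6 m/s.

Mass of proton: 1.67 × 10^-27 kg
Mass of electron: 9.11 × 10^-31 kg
The electron has the longer wavelength.

Using λ = h/(mv), since both particles have the same velocity, the wavelength depends only on mass.

For proton: λ₁ = h/(m₁v) = 6.79 × 10^-14 m
For electron: λ₂ = h/(m₂v) = 1.25 × 10^-10 m

Since λ ∝ 1/m at constant velocity, the lighter particle has the longer wavelength.

The electron has the longer de Broglie wavelength.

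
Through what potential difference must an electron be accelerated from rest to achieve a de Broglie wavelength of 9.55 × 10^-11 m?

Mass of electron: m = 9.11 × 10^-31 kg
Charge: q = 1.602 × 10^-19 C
165 V

From λ = h/√(2mqV), we solve for V:

λ² = h²/(2mqV)
V = h²/(2mqλ²)
V = (6.626 × 10^-34 J·s)² / (2 × 9.11 × 10^-31 kg × 1.602 × 10^-19 C × (9.55 × 10^-11 m)²)
V = 165 V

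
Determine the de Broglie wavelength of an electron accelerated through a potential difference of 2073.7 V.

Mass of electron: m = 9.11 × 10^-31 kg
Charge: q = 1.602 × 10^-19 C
2.69 × 10^-11 m

When a particle is accelerated through voltage V, it gains kinetic energy KE = qV.

The de Broglie wavelength is then λ = h/√(2mqV):

λ = h/√(2mqV)
λ = (6.626 × 10^-34 J·s) / √(2 × 9.11 × 10^-31 kg × 1.602 × 10^-19 C × 2073.7 V)
λ = 2.69 × 10^-11 m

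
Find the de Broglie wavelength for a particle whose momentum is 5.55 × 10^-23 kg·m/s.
1.19 × 10^-11 m

Using the de Broglie relation λ = h/p:

λ = h/p
λ = (6.626 × 10^-34 J·s) / (5.55 × 10^-23 kg·m/s)
λ = 1.19 × 10^-11 m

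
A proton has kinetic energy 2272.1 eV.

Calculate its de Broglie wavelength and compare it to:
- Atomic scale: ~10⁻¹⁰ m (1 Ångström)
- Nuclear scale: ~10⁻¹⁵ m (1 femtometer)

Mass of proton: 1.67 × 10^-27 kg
λ = 6.01 × 10^-13 m, which is between nuclear and atomic scales.

Using λ = h/√(2mKE):

KE = 2272.1 eV = 3.640 × 10^-16 J

λ = h/√(2mKE)
λ = (6.626 × 10^-34 J·s) / √(2 × 1.67 × 10^-27 kg × 3.640 × 10^-16 J)
λ = 6.01 × 10^-13 m

Comparison:
- Atomic scale (10⁻¹⁰ m): λ is 0.006× this size
- Nuclear scale (10⁻¹⁵ m): λ is 6e+02× this size

The wavelength is between nuclear and atomic scales.

This wavelength is appropriate for probing atomic structure but too large for nuclear physics experiments.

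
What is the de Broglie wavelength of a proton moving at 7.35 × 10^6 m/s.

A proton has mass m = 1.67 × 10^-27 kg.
5.40 × 10^-14 m

Using the de Broglie relation λ = h/(mv):

λ = h/(mv)
λ = (6.626 × 10^-34 J·s) / (1.67 × 10^-27 kg × 7.35 × 10^6 m/s)
λ = 5.40 × 10^-14 m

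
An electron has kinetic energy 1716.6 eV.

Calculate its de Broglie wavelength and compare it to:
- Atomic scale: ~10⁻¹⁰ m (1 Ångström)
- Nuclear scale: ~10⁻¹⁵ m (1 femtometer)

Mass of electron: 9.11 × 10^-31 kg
λ = 2.96 × 10^-11 m, which is between nuclear and atomic scales.

Using λ = h/√(2mKE):

KE = 1716.6 eV = 2.750 × 10^-16 J

λ = h/√(2mKE)
λ = (6.626 × 10^-34 J·s) / √(2 × 9.11 × 10^-31 kg × 2.750 × 10^-16 J)
λ = 2.96 × 10^-11 m

Comparison:
- Atomic scale (10⁻¹⁰ m): λ is 0.3× this size
- Nuclear scale (10⁻¹⁵ m): λ is 3e+04× this size

The wavelength is between nuclear and atomic scales.

This wavelength is appropriate for probing atomic structure but too large for nuclear physics experiments.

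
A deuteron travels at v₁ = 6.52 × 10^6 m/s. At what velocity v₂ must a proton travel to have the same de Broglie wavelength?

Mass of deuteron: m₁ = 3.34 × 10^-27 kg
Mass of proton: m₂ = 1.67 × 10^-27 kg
v₂ = 1.30 × 10^7 m/s

For equal de Broglie wavelengths: λ₁ = λ₂

h/(m₁v₁) = h/(m₂v₂)
m₁v₁ = m₂v₂
v₂ = v₁ · (m₁/m₂)

v₂ = 6.52 × 10^6 m/s × (3.34 × 10^-27 kg / 1.67 × 10^-27 kg)
v₂ = 1.30 × 10^7 m/s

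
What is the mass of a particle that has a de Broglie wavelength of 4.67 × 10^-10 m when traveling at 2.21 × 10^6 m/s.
6.42 × 10^-31 kg

From the de Broglie relation λ = h/(mv), we solve for m:

m = h/(λv)
m = (6.626 × 10^-34 J·s) / (4.67 × 10^-10 m × 2.21 × 10^6 m/s)
m = 6.42 × 10^-31 kg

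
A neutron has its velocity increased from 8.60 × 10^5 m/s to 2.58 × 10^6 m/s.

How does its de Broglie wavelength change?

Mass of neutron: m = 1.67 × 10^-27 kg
The wavelength decreases by a factor of 3.

Using λ = h/(mv):

Initial wavelength: λ₁ = h/(mv₁) = 4.61 × 10^-13 m
Final wavelength: λ₂ = h/(mv₂) = 1.54 × 10^-13 m

Since λ ∝ 1/v, when velocity increases by a factor of 3, the wavelength decreases by a factor of 3.

λ₂/λ₁ = v₁/v₂ = 1/3

The wavelength decreases by a factor of 3.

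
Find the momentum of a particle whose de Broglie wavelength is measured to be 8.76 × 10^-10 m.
7.56 × 10^-25 kg·m/s

From the de Broglie relation λ = h/p, we solve for p:

p = h/λ
p = (6.626 × 10^-34 J·s) / (8.76 × 10^-10 m)
p = 7.56 × 10^-25 kg·m/s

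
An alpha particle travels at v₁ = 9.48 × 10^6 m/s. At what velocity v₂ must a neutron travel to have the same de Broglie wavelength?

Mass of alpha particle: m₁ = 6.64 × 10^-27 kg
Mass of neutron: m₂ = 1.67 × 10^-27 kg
v₂ = 3.77 × 10^7 m/s

For equal de Broglie wavelengths: λ₁ = λ₂

h/(m₁v₁) = h/(m₂v₂)
m₁v₁ = m₂v₂
v₂ = v₁ · (m₁/m₂)

v₂ = 9.48 × 10^6 m/s × (6.64 × 10^-27 kg / 1.67 × 10^-27 kg)
v₂ = 3.77 × 10^7 m/s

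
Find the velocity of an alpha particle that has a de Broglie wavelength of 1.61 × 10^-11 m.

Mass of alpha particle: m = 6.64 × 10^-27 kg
6.20 × 10^3 m/s

From the de Broglie relation λ = h/(mv), we solve for v:

v = h/(mλ)
v = (6.626 × 10^-34 J·s) / (6.64 × 10^-27 kg × 1.61 × 10^-11 m)
v = 6.20 × 10^3 m/s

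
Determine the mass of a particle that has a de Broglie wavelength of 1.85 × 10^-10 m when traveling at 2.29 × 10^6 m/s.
1.56 × 10^-30 kg

From the de Broglie relation λ = h/(mv), we solve for m:

m = h/(λv)
m = (6.626 × 10^-34 J·s) / (1.85 × 10^-10 m × 2.29 × 10^6 m/s)
m = 1.56 × 10^-30 kg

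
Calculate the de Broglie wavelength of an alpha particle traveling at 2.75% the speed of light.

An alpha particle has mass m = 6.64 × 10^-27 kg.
1.21 × 10^-14 m

Using the de Broglie relation λ = h/(mv):

v = 2.75% × c = 8.244 × 10^6 m/s

λ = h/(mv)
λ = (6.626 × 10^-34 J·s) / (6.64 × 10^-27 kg × 8.244 × 10^6 m/s)
λ = 1.21 × 10^-14 m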